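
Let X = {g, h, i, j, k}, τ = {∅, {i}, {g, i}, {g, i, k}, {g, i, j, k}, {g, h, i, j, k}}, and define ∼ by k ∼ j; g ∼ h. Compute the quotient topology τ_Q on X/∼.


X/∼ = {[g=h], [i], [j=k]}; |τ_Q| = 3.

Equivalence classes: [g=h], [i], [j=k].
Quotient map π: X → X/∼ sends g ↦ [g=h], h ↦ [g=h], i ↦ [i], j ↦ [j=k], k ↦ [j=k].
For each subset V ⊆ X/∼, compute π^{-1}(V) ⊆ X and check whether π^{-1}(V) ∈ τ. V is open in τ_Q iff π^{-1}(V) ∈ τ.
  V = {}: π^{-1}(V) = ∅ ∈ τ ✓.
  V = {[g=h]}: π^{-1}(V) = {g, h} ∉ τ ✗.
  V = {[i]}: π^{-1}(V) = {i} ∈ τ ✓.
  V = {[g=h], [i]}: π^{-1}(V) = {g, h, i} ∉ τ ✗.
  V = {[j=k]}: π^{-1}(V) = {j, k} ∉ τ ✗.
  V = {[g=h], [j=k]}: π^{-1}(V) = {g, h, j, k} ∉ τ ✗.
  V = {[i], [j=k]}: π^{-1}(V) = {i, j, k} ∉ τ ✗.
  V = {[g=h], [i], [j=k]}: π^{-1}(V) = {g, h, i, j, k} ∈ τ ✓.
Open sets in the quotient: τ_Q = {{}, {[i]}, {[g=h], [i], [j=k]}} (3 elements).


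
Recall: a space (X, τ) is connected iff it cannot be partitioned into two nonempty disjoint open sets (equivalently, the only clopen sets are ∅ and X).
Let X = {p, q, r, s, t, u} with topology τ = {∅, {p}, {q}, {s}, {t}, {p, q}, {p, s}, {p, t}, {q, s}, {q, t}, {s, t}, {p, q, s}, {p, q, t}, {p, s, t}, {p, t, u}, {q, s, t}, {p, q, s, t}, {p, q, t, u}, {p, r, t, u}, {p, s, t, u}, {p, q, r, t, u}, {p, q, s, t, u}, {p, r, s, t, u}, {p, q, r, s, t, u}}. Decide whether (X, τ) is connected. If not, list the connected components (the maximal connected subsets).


(X, τ) is disconnected; components = [{q}, {s}, {p, r, t, u}].

Find clopen sets (U ∈ τ with X ∖ U ∈ τ):
  U = ∅, X ∖ U = {p, q, r, s, t, u} — both open, so U is clopen.
  U = {q}, X ∖ U = {p, r, s, t, u} — both open, so U is clopen.
  U = {s}, X ∖ U = {p, q, r, t, u} — both open, so U is clopen.
  U = {q, s}, X ∖ U = {p, r, t, u} — both open, so U is clopen.
  U = {p, r, t, u}, X ∖ U = {q, s} — both open, so U is clopen.
  U = {p, q, r, t, u}, X ∖ U = {s} — both open, so U is clopen.
  U = {p, r, s, t, u}, X ∖ U = {q} — both open, so U is clopen.
  U = {p, q, r, s, t, u}, X ∖ U = ∅ — both open, so U is clopen.
Nontrivial clopen(s) exist: e.g. {p, r, t, u}. So (X, τ) is disconnected.
Compute connected components by grouping points that agree on all clopens:
  component: {q}
  component: {s}
  component: {p, r, t, u}


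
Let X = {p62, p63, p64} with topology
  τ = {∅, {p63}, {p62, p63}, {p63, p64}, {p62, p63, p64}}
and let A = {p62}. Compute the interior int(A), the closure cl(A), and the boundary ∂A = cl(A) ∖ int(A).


int(A) = ∅, cl(A) = {p62}, ∂A = {p62}.

Closed sets in (X, τ) are complements of opens:
  closed(X, τ) = {∅, {p62}, {p64}, {p62, p64}, {p62, p63, p64}}.
int(A) = ⋃ {U ∈ τ : U ⊆ A}. Opens contained in A: ∅.
Taking the union of these: int(A) = ∅.
cl(A) = ⋂ {C closed : A ⊆ C}. Closed sets containing A: {p62}, {p62, p64}, {p62, p63, p64}.
Intersecting these: cl(A) = {p62}.
∂A = cl(A) ∖ int(A) = {p62} ∖ ∅ = {p62}.


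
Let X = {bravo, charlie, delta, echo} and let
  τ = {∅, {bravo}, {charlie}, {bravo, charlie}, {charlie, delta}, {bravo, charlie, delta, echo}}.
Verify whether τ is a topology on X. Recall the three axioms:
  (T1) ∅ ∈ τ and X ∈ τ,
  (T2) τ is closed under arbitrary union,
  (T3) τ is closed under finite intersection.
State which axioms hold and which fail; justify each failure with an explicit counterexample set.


τ is NOT a topology on X.

Axiom (T1): ∅ ∈ τ? Yes; X ∈ τ? Yes.
Axiom (T2/T3): check pairwise unions and intersections of members of τ.
Counterexample for (T2): {bravo} ∪ {charlie, delta} = {bravo, charlie, delta} ∉ τ. Therefore τ is NOT a topology.


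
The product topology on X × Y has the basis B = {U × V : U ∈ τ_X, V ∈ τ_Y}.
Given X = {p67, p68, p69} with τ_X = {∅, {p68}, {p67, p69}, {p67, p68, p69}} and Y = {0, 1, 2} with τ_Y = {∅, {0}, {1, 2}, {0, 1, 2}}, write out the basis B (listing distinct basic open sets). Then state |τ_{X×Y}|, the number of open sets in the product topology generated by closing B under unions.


Basis B = {∅ × ∅, {p68} × {0}, {p67, p69} × {0}, {p68} × {1, 2}, {p67, p68, p69} × {0}, {p68} × {0, 1, 2}, {p67, p69} × {1, 2}, {p67, p69} × {0, 1, 2}, {p67, p68, p69} × {1, 2}, {p67, p68, p69} × {0, 1, 2}}; |τ_{X×Y}| = 16.

Enumerate products U × V with U ∈ τ_X, V ∈ τ_Y (deduplicated):
  ∅ × ∅ = {} (∅)
  {p68} × {0} = {(p68,0)}
  {p67, p69} × {0} = {(p67,0), (p69,0)}
  {p68} × {1, 2} = {(p68,1), (p68,2)}
  {p67, p68, p69} × {0} = {(p67,0), (p68,0), (p69,0)}
  {p68} × {0, 1, 2} = {(p68,0), (p68,1), (p68,2)}
  {p67, p69} × {1, 2} = {(p67,1), (p67,2), (p69,1), (p69,2)}
  {p67, p69} × {0, 1, 2} = {(p67,0), (p67,1), (p67,2), (p69,0), (p69,1), (p69,2)}
  {p67, p68, p69} × {1, 2} = {(p67,1), (p67,2), (p68,1), (p68,2), (p69,1), (p69,2)}
  {p67, p68, p69} × {0, 1, 2} = {(p67,0), (p67,1), (p67,2), (p68,0), (p68,1), (p68,2), (p69,0), (p69,1), (p69,2)}
These 10 distinct sets form the basis B.
Close under arbitrary unions to get τ_{X×Y}; counting gives |τ_{X×Y}| = 16.


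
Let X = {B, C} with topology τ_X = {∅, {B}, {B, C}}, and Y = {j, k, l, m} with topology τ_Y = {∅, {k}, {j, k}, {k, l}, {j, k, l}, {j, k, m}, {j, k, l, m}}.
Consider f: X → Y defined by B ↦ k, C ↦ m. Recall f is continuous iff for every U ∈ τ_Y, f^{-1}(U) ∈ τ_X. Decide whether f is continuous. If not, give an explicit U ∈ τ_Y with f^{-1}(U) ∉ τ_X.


f IS continuous.

Compute f^{-1}(U) for each U ∈ τ_Y:
  U = ∅: f^{-1}(U) = ∅ ∈ τ_X ✓.
  U = {k}: f^{-1}(U) = {B} ∈ τ_X ✓.
  U = {j, k}: f^{-1}(U) = {B} ∈ τ_X ✓.
  U = {k, l}: f^{-1}(U) = {B} ∈ τ_X ✓.
  U = {j, k, l}: f^{-1}(U) = {B} ∈ τ_X ✓.
  U = {j, k, m}: f^{-1}(U) = {B, C} ∈ τ_X ✓.
  U = {j, k, l, m}: f^{-1}(U) = {B, C} ∈ τ_X ✓.
Every preimage lies in τ_X, so f IS continuous.


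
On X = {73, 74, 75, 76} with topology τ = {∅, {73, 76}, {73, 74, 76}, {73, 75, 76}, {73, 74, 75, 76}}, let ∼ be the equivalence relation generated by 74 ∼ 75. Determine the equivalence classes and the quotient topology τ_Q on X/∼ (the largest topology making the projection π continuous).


X/∼ = {[73], [74=75], [76]}; |τ_Q| = 3.

Equivalence classes: [73], [74=75], [76].
Quotient map π: X → X/∼ sends 73 ↦ [73], 74 ↦ [74=75], 75 ↦ [74=75], 76 ↦ [76].
For each subset V ⊆ X/∼, compute π^{-1}(V) ⊆ X and check whether π^{-1}(V) ∈ τ. V is open in τ_Q iff π^{-1}(V) ∈ τ.
  V = {}: π^{-1}(V) = ∅ ∈ τ ✓.
  V = {[73]}: π^{-1}(V) = {73} ∉ τ ✗.
  V = {[74=75]}: π^{-1}(V) = {74, 75} ∉ τ ✗.
  V = {[73], [74=75]}: π^{-1}(V) = {73, 74, 75} ∉ τ ✗.
  V = {[76]}: π^{-1}(V) = {76} ∉ τ ✗.
  V = {[73], [76]}: π^{-1}(V) = {73, 76} ∈ τ ✓.
  V = {[74=75], [76]}: π^{-1}(V) = {74, 75, 76} ∉ τ ✗.
  V = {[73], [74=75], [76]}: π^{-1}(V) = {73, 74, 75, 76} ∈ τ ✓.
Open sets in the quotient: τ_Q = {{}, {[73], [76]}, {[73], [74=75], [76]}} (3 elements).


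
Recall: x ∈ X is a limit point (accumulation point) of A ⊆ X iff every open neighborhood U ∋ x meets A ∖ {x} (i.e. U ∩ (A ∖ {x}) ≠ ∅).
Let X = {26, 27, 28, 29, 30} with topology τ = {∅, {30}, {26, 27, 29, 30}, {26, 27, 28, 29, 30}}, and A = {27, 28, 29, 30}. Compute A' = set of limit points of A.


A' = {26, 27, 28, 29}

For each x ∈ X, list the open sets U ∈ τ with x ∈ U, then check whether U ∩ (A ∖ {x}) ≠ ∅ for every such U.
  x = 26: opens ∋ x are {26, 27, 29, 30}, {26, 27, 28, 29, 30}; each meets A ∖ {26}, so x IS a limit point.
  x = 27: opens ∋ x are {26, 27, 29, 30}, {26, 27, 28, 29, 30}; each meets A ∖ {27}, so x IS a limit point.
  x = 28: opens ∋ x are {26, 27, 28, 29, 30}; each meets A ∖ {28}, so x IS a limit point.
  x = 29: opens ∋ x are {26, 27, 29, 30}, {26, 27, 28, 29, 30}; each meets A ∖ {29}, so x IS a limit point.
  x = 30: open {30} ∋ x has {30} ∩ (A ∖ {30}) = ∅, so x is NOT a limit point.
Collecting: A' = {26, 27, 28, 29}.


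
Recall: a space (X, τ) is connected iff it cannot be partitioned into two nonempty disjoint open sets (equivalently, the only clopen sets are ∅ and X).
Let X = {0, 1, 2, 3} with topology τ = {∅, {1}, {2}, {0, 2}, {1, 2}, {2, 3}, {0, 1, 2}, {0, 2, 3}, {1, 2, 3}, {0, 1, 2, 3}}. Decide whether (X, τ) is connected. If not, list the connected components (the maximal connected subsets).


(X, τ) is disconnected; components = [{1}, {0, 2, 3}].

Find clopen sets (U ∈ τ with X ∖ U ∈ τ):
  U = ∅, X ∖ U = {0, 1, 2, 3} — both open, so U is clopen.
  U = {1}, X ∖ U = {0, 2, 3} — both open, so U is clopen.
  U = {0, 2, 3}, X ∖ U = {1} — both open, so U is clopen.
  U = {0, 1, 2, 3}, X ∖ U = ∅ — both open, so U is clopen.
Nontrivial clopen(s) exist: e.g. {0, 2, 3}. So (X, τ) is disconnected.
Compute connected components by grouping points that agree on all clopens:
  component: {1}
  component: {0, 2, 3}


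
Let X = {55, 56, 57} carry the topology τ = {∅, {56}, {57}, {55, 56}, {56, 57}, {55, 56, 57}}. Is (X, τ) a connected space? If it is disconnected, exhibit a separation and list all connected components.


(X, τ) is disconnected; components = [{57}, {55, 56}].

Find clopen sets (U ∈ τ with X ∖ U ∈ τ):
  U = ∅, X ∖ U = {55, 56, 57} — both open, so U is clopen.
  U = {57}, X ∖ U = {55, 56} — both open, so U is clopen.
  U = {55, 56}, X ∖ U = {57} — both open, so U is clopen.
  U = {55, 56, 57}, X ∖ U = ∅ — both open, so U is clopen.
Nontrivial clopen(s) exist: e.g. {55, 56}. So (X, τ) is disconnected.
Compute connected components by grouping points that agree on all clopens:
  component: {57}
  component: {55, 56}


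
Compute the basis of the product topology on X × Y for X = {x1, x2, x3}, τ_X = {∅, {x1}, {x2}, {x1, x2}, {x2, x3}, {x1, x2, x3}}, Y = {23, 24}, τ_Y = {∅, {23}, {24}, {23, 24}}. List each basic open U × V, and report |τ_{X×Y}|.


Basis B = {∅ × ∅, {x1} × {23}, {x1} × {24}, {x2} × {23}, {x2} × {24}, {x1} × {23, 24}, {x1, x2} × {23}, {x1, x2} × {24}, {x2} × {23, 24}, {x2, x3} × {23}, {x2, x3} × {24}, {x1, x2, x3} × {23}, {x1, x2, x3} × {24}, {x1, x2} × {23, 24}, {x2, x3} × {23, 24}, {x1, x2, x3} × {23, 24}}; |τ_{X×Y}| = 36.

Enumerate products U × V with U ∈ τ_X, V ∈ τ_Y (deduplicated):
  ∅ × ∅ = {} (∅)
  {x1} × {23} = {(x1,23)}
  {x1} × {24} = {(x1,24)}
  {x2} × {23} = {(x2,23)}
  {x2} × {24} = {(x2,24)}
  {x1} × {23, 24} = {(x1,23), (x1,24)}
  {x1, x2} × {23} = {(x1,23), (x2,23)}
  {x1, x2} × {24} = {(x1,24), (x2,24)}
  {x2} × {23, 24} = {(x2,23), (x2,24)}
  {x2, x3} × {23} = {(x2,23), (x3,23)}
  {x2, x3} × {24} = {(x2,24), (x3,24)}
  {x1, x2, x3} × {23} = {(x1,23), (x2,23), (x3,23)}
  {x1, x2, x3} × {24} = {(x1,24), (x2,24), (x3,24)}
  {x1, x2} × {23, 24} = {(x1,23), (x1,24), (x2,23), (x2,24)}
  {x2, x3} × {23, 24} = {(x2,23), (x2,24), (x3,23), (x3,24)}
  {x1, x2, x3} × {23, 24} = {(x1,23), (x1,24), (x2,23), (x2,24), (x3,23), (x3,24)}
These 16 distinct sets form the basis B.
Close under arbitrary unions to get τ_{X×Y}; counting gives |τ_{X×Y}| = 36.


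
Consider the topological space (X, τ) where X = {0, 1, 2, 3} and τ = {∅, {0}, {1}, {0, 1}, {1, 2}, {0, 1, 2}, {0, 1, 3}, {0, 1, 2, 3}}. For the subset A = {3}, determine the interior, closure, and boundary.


int(A) = ∅, cl(A) = {3}, ∂A = {3}.

Closed sets in (X, τ) are complements of opens:
  closed(X, τ) = {∅, {2}, {3}, {0, 3}, {2, 3}, {0, 2, 3}, {1, 2, 3}, {0, 1, 2, 3}}.
int(A) = ⋃ {U ∈ τ : U ⊆ A}. Opens contained in A: ∅.
Taking the union of these: int(A) = ∅.
cl(A) = ⋂ {C closed : A ⊆ C}. Closed sets containing A: {3}, {0, 3}, {2, 3}, {0, 2, 3}, {1, 2, 3}, {0, 1, 2, 3}.
Intersecting these: cl(A) = {3}.
∂A = cl(A) ∖ int(A) = {3} ∖ ∅ = {3}.


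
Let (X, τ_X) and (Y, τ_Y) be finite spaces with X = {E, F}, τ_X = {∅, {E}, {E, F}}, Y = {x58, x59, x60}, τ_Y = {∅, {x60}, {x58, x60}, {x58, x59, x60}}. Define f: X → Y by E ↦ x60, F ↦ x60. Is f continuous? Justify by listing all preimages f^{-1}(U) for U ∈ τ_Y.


f IS continuous.

Compute f^{-1}(U) for each U ∈ τ_Y:
  U = ∅: f^{-1}(U) = ∅ ∈ τ_X ✓.
  U = {x60}: f^{-1}(U) = {E, F} ∈ τ_X ✓.
  U = {x58, x60}: f^{-1}(U) = {E, F} ∈ τ_X ✓.
  U = {x58, x59, x60}: f^{-1}(U) = {E, F} ∈ τ_X ✓.
Every preimage lies in τ_X, so f IS continuous.


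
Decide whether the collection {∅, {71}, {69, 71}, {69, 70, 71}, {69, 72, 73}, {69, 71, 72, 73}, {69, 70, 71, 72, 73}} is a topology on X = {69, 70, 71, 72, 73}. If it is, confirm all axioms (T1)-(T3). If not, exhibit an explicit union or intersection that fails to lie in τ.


τ is NOT a topology on X.

Axiom (T1): ∅ ∈ τ? Yes; X ∈ τ? Yes.
Axiom (T2/T3): check pairwise unions and intersections of members of τ.
Counterexample for (T3): {69, 71} ∩ {69, 72, 73} = {69} ∉ τ. Therefore τ is NOT a topology.


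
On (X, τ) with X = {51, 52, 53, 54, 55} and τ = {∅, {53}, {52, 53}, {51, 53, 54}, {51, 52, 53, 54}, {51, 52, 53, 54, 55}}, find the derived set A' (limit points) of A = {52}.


A' = {55}

For each x ∈ X, list the open sets U ∈ τ with x ∈ U, then check whether U ∩ (A ∖ {x}) ≠ ∅ for every such U.
  x = 51: open {51, 53, 54} ∋ x has {51, 53, 54} ∩ (A ∖ {51}) = ∅, so x is NOT a limit point.
  x = 52: open {52, 53} ∋ x has {52, 53} ∩ (A ∖ {52}) = ∅, so x is NOT a limit point.
  x = 53: open {53} ∋ x has {53} ∩ (A ∖ {53}) = ∅, so x is NOT a limit point.
  x = 54: open {51, 53, 54} ∋ x has {51, 53, 54} ∩ (A ∖ {54}) = ∅, so x is NOT a limit point.
  x = 55: opens ∋ x are {51, 52, 53, 54, 55}; each meets A ∖ {55}, so x IS a limit point.
Collecting: A' = {55}.


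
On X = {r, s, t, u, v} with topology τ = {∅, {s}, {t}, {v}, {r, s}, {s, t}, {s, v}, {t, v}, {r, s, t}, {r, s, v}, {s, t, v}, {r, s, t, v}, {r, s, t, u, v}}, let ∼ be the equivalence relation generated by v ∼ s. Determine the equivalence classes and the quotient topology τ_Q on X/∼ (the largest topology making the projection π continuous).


X/∼ = {[r], [s=v], [t], [u]}; |τ_Q| = 7.

Equivalence classes: [r], [s=v], [t], [u].
Quotient map π: X → X/∼ sends r ↦ [r], s ↦ [s=v], t ↦ [t], u ↦ [u], v ↦ [s=v].
For each subset V ⊆ X/∼, compute π^{-1}(V) ⊆ X and check whether π^{-1}(V) ∈ τ. V is open in τ_Q iff π^{-1}(V) ∈ τ.
  V = {}: π^{-1}(V) = ∅ ∈ τ ✓.
  V = {[r]}: π^{-1}(V) = {r} ∉ τ ✗.
  V = {[s=v]}: π^{-1}(V) = {s, v} ∈ τ ✓.
  V = {[r], [s=v]}: π^{-1}(V) = {r, s, v} ∈ τ ✓.
  V = {[t]}: π^{-1}(V) = {t} ∈ τ ✓.
  V = {[r], [t]}: π^{-1}(V) = {r, t} ∉ τ ✗.
  V = {[s=v], [t]}: π^{-1}(V) = {s, t, v} ∈ τ ✓.
  V = {[r], [s=v], [t]}: π^{-1}(V) = {r, s, t, v} ∈ τ ✓.
  V = {[u]}: π^{-1}(V) = {u} ∉ τ ✗.
  V = {[r], [u]}: π^{-1}(V) = {r, u} ∉ τ ✗.
  V = {[s=v], [u]}: π^{-1}(V) = {s, u, v} ∉ τ ✗.
  V = {[r], [s=v], [u]}: π^{-1}(V) = {r, s, u, v} ∉ τ ✗.
  V = {[t], [u]}: π^{-1}(V) = {t, u} ∉ τ ✗.
  V = {[r], [t], [u]}: π^{-1}(V) = {r, t, u} ∉ τ ✗.
  V = {[s=v], [t], [u]}: π^{-1}(V) = {s, t, u, v} ∉ τ ✗.
  V = {[r], [s=v], [t], [u]}: π^{-1}(V) = {r, s, t, u, v} ∈ τ ✓.
Open sets in the quotient: τ_Q = {{}, {[s=v]}, {[r], [s=v]}, {[t]}, {[s=v], [t]}, {[r], [s=v], [t]}, {[r], [s=v], [t], [u]}} (7 elements).


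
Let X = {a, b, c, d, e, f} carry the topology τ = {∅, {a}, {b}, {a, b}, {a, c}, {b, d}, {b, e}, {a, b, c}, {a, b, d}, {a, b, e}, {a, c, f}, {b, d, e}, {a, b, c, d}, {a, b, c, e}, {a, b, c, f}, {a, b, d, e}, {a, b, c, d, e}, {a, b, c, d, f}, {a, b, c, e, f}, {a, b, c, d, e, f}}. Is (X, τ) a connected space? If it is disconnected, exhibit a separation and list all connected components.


(X, τ) is disconnected; components = [{a, c, f}, {b, d, e}].

Find clopen sets (U ∈ τ with X ∖ U ∈ τ):
  U = ∅, X ∖ U = {a, b, c, d, e, f} — both open, so U is clopen.
  U = {a, c, f}, X ∖ U = {b, d, e} — both open, so U is clopen.
  U = {b, d, e}, X ∖ U = {a, c, f} — both open, so U is clopen.
  U = {a, b, c, d, e, f}, X ∖ U = ∅ — both open, so U is clopen.
Nontrivial clopen(s) exist: e.g. {a, c, f}. So (X, τ) is disconnected.
Compute connected components by grouping points that agree on all clopens:
  component: {a, c, f}
  component: {b, d, e}


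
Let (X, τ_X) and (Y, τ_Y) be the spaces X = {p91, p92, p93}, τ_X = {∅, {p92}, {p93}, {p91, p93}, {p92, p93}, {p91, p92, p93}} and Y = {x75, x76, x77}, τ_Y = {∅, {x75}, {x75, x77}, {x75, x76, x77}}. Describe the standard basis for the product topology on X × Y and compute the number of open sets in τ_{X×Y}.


Basis B = {∅ × ∅, {p92} × {x75}, {p93} × {x75}, {p91, p93} × {x75}, {p92} × {x75, x77}, {p92, p93} × {x75}, {p93} × {x75, x77}, {p91, p92, p93} × {x75}, {p92} × {x75, x76, x77}, {p93} × {x75, x76, x77}, {p91, p93} × {x75, x77}, {p92, p93} × {x75, x77}, {p91, p93} × {x75, x76, x77}, {p91, p92, p93} × {x75, x77}, {p92, p93} × {x75, x76, x77}, {p91, p92, p93} × {x75, x76, x77}}; |τ_{X×Y}| = 40.

Enumerate products U × V with U ∈ τ_X, V ∈ τ_Y (deduplicated):
  ∅ × ∅ = {} (∅)
  {p92} × {x75} = {(p92,x75)}
  {p93} × {x75} = {(p93,x75)}
  {p91, p93} × {x75} = {(p91,x75), (p93,x75)}
  {p92} × {x75, x77} = {(p92,x75), (p92,x77)}
  {p92, p93} × {x75} = {(p92,x75), (p93,x75)}
  {p93} × {x75, x77} = {(p93,x75), (p93,x77)}
  {p91, p92, p93} × {x75} = {(p91,x75), (p92,x75), (p93,x75)}
  {p92} × {x75, x76, x77} = {(p92,x75), (p92,x76), (p92,x77)}
  {p93} × {x75, x76, x77} = {(p93,x75), (p93,x76), (p93,x77)}
  {p91, p93} × {x75, x77} = {(p91,x75), (p91,x77), (p93,x75), (p93,x77)}
  {p92, p93} × {x75, x77} = {(p92,x75), (p92,x77), (p93,x75), (p93,x77)}
  {p91, p93} × {x75, x76, x77} = {(p91,x75), (p91,x76), (p91,x77), (p93,x75), (p93,x76), (p93,x77)}
  {p91, p92, p93} × {x75, x77} = {(p91,x75), (p91,x77), (p92,x75), (p92,x77), (p93,x75), (p93,x77)}
  {p92, p93} × {x75, x76, x77} = {(p92,x75), (p92,x76), (p92,x77), (p93,x75), (p93,x76), (p93,x77)}
  {p91, p92, p93} × {x75, x76, x77} = {(p91,x75), (p91,x76), (p91,x77), (p92,x75), (p92,x76), (p92,x77), (p93,x75), (p93,x76), (p93,x77)}
These 16 distinct sets form the basis B.
Close under arbitrary unions to get τ_{X×Y}; counting gives |τ_{X×Y}| = 40.


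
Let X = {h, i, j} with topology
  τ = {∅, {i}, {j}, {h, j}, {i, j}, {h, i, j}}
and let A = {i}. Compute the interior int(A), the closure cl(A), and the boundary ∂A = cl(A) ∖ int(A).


int(A) = {i}, cl(A) = {i}, ∂A = ∅.

Closed sets in (X, τ) are complements of opens:
  closed(X, τ) = {∅, {h}, {i}, {h, i}, {h, j}, {h, i, j}}.
int(A) = ⋃ {U ∈ τ : U ⊆ A}. Opens contained in A: ∅, {i}.
Taking the union of these: int(A) = {i}.
cl(A) = ⋂ {C closed : A ⊆ C}. Closed sets containing A: {i}, {h, i}, {h, i, j}.
Intersecting these: cl(A) = {i}.
∂A = cl(A) ∖ int(A) = {i} ∖ {i} = ∅.


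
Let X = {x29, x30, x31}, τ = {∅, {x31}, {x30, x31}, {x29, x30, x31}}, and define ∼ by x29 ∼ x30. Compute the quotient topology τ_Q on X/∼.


X/∼ = {[x29=x30], [x31]}; |τ_Q| = 3.

Equivalence classes: [x29=x30], [x31].
Quotient map π: X → X/∼ sends x29 ↦ [x29=x30], x30 ↦ [x29=x30], x31 ↦ [x31].
For each subset V ⊆ X/∼, compute π^{-1}(V) ⊆ X and check whether π^{-1}(V) ∈ τ. V is open in τ_Q iff π^{-1}(V) ∈ τ.
  V = {}: π^{-1}(V) = ∅ ∈ τ ✓.
  V = {[x29=x30]}: π^{-1}(V) = {x29, x30} ∉ τ ✗.
  V = {[x31]}: π^{-1}(V) = {x31} ∈ τ ✓.
  V = {[x29=x30], [x31]}: π^{-1}(V) = {x29, x30, x31} ∈ τ ✓.
Open sets in the quotient: τ_Q = {{}, {[x31]}, {[x29=x30], [x31]}} (3 elements).


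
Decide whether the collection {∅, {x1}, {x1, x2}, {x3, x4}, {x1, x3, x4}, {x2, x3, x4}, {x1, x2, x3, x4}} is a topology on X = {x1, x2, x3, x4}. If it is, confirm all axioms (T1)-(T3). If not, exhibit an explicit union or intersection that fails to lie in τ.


τ is NOT a topology on X.

Axiom (T1): ∅ ∈ τ? Yes; X ∈ τ? Yes.
Axiom (T2/T3): check pairwise unions and intersections of members of τ.
Counterexample for (T3): {x1, x2} ∩ {x2, x3, x4} = {x2} ∉ τ. Therefore τ is NOT a topology.


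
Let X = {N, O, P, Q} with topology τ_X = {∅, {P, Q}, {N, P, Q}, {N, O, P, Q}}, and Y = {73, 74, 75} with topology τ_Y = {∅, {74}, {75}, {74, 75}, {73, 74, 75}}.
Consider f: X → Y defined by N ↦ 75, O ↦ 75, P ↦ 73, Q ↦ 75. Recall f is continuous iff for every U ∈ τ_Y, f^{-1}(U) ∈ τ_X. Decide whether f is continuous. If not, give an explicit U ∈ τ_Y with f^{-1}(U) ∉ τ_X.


f is NOT continuous.

Compute f^{-1}(U) for each U ∈ τ_Y:
  U = ∅: f^{-1}(U) = ∅ ∈ τ_X ✓.
  U = {74}: f^{-1}(U) = ∅ ∈ τ_X ✓.
  U = {75}: f^{-1}(U) = {N, O, Q} ∉ τ_X ✗.
  U = {74, 75}: f^{-1}(U) = {N, O, Q} ∉ τ_X ✗.
  U = {73, 74, 75}: f^{-1}(U) = {N, O, P, Q} ∈ τ_X ✓.
Found U = {75} with f^{-1}(U) = {N, O, Q} not in τ_X. Therefore f is NOT continuous.


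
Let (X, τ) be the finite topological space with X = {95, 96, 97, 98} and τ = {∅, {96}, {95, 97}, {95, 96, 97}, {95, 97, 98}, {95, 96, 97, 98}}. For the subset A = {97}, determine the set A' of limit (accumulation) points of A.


A' = {95, 98}

For each x ∈ X, list the open sets U ∈ τ with x ∈ U, then check whether U ∩ (A ∖ {x}) ≠ ∅ for every such U.
  x = 95: opens ∋ x are {95, 97}, {95, 96, 97}, {95, 97, 98}, {95, 96, 97, 98}; each meets A ∖ {95}, so x IS a limit point.
  x = 96: open {96} ∋ x has {96} ∩ (A ∖ {96}) = ∅, so x is NOT a limit point.
  x = 97: open {95, 97} ∋ x has {95, 97} ∩ (A ∖ {97}) = ∅, so x is NOT a limit point.
  x = 98: opens ∋ x are {95, 97, 98}, {95, 96, 97, 98}; each meets A ∖ {98}, so x IS a limit point.
Collecting: A' = {95, 98}.


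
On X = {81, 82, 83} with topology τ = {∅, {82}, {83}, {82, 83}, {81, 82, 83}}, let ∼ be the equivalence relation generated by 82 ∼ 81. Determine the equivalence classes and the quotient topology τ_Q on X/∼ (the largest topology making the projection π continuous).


X/∼ = {[81=82], [83]}; |τ_Q| = 3.

Equivalence classes: [81=82], [83].
Quotient map π: X → X/∼ sends 81 ↦ [81=82], 82 ↦ [81=82], 83 ↦ [83].
For each subset V ⊆ X/∼, compute π^{-1}(V) ⊆ X and check whether π^{-1}(V) ∈ τ. V is open in τ_Q iff π^{-1}(V) ∈ τ.
  V = {}: π^{-1}(V) = ∅ ∈ τ ✓.
  V = {[81=82]}: π^{-1}(V) = {81, 82} ∉ τ ✗.
  V = {[83]}: π^{-1}(V) = {83} ∈ τ ✓.
  V = {[81=82], [83]}: π^{-1}(V) = {81, 82, 83} ∈ τ ✓.
Open sets in the quotient: τ_Q = {{}, {[83]}, {[81=82], [83]}} (3 elements).


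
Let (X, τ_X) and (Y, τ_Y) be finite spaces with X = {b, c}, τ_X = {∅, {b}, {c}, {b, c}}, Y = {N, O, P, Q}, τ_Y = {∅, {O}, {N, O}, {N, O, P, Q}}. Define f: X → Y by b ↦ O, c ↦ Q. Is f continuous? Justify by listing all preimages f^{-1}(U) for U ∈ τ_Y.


f IS continuous.

Compute f^{-1}(U) for each U ∈ τ_Y:
  U = ∅: f^{-1}(U) = ∅ ∈ τ_X ✓.
  U = {O}: f^{-1}(U) = {b} ∈ τ_X ✓.
  U = {N, O}: f^{-1}(U) = {b} ∈ τ_X ✓.
  U = {N, O, P, Q}: f^{-1}(U) = {b, c} ∈ τ_X ✓.
Every preimage lies in τ_X, so f IS continuous.


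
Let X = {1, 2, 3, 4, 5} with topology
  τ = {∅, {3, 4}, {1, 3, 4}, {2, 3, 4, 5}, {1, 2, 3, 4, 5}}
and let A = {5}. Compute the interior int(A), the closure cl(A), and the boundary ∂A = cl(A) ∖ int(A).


int(A) = ∅, cl(A) = {2, 5}, ∂A = {2, 5}.

Closed sets in (X, τ) are complements of opens:
  closed(X, τ) = {∅, {1}, {2, 5}, {1, 2, 5}, {1, 2, 3, 4, 5}}.
int(A) = ⋃ {U ∈ τ : U ⊆ A}. Opens contained in A: ∅.
Taking the union of these: int(A) = ∅.
cl(A) = ⋂ {C closed : A ⊆ C}. Closed sets containing A: {2, 5}, {1, 2, 5}, {1, 2, 3, 4, 5}.
Intersecting these: cl(A) = {2, 5}.
∂A = cl(A) ∖ int(A) = {2, 5} ∖ ∅ = {2, 5}.


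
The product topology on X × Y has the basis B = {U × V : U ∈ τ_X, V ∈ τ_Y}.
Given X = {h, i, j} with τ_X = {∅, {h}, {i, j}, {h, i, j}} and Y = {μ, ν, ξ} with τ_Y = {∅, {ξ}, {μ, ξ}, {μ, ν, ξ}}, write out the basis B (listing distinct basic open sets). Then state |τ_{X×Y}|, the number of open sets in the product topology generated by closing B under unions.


Basis B = {∅ × ∅, {h} × {ξ}, {h} × {μ, ξ}, {i, j} × {ξ}, {h} × {μ, ν, ξ}, {h, i, j} × {ξ}, {i, j} × {μ, ξ}, {h, i, j} × {μ, ξ}, {i, j} × {μ, ν, ξ}, {h, i, j} × {μ, ν, ξ}}; |τ_{X×Y}| = 16.

Enumerate products U × V with U ∈ τ_X, V ∈ τ_Y (deduplicated):
  ∅ × ∅ = {} (∅)
  {h} × {ξ} = {(h,ξ)}
  {h} × {μ, ξ} = {(h,μ), (h,ξ)}
  {i, j} × {ξ} = {(i,ξ), (j,ξ)}
  {h} × {μ, ν, ξ} = {(h,μ), (h,ν), (h,ξ)}
  {h, i, j} × {ξ} = {(h,ξ), (i,ξ), (j,ξ)}
  {i, j} × {μ, ξ} = {(i,μ), (i,ξ), (j,μ), (j,ξ)}
  {h, i, j} × {μ, ξ} = {(h,μ), (h,ξ), (i,μ), (i,ξ), (j,μ), (j,ξ)}
  {i, j} × {μ, ν, ξ} = {(i,μ), (i,ν), (i,ξ), (j,μ), (j,ν), (j,ξ)}
  {h, i, j} × {μ, ν, ξ} = {(h,μ), (h,ν), (h,ξ), (i,μ), (i,ν), (i,ξ), (j,μ), (j,ν), (j,ξ)}
These 10 distinct sets form the basis B.
Close under arbitrary unions to get τ_{X×Y}; counting gives |τ_{X×Y}| = 16.


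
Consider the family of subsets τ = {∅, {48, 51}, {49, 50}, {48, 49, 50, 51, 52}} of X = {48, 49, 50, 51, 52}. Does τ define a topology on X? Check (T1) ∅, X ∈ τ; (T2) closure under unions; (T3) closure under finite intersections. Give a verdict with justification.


τ is NOT a topology on X.

Axiom (T1): ∅ ∈ τ? Yes; X ∈ τ? Yes.
Axiom (T2/T3): check pairwise unions and intersections of members of τ.
Counterexample for (T2): {48, 51} ∪ {49, 50} = {48, 49, 50, 51} ∉ τ. Therefore τ is NOT a topology.


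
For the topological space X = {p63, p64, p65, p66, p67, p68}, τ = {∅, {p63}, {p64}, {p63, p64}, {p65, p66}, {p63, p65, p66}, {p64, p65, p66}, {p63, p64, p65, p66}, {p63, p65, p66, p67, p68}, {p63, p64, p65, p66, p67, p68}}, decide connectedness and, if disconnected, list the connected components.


(X, τ) is disconnected; components = [{p64}, {p63, p65, p66, p67, p68}].

Find clopen sets (U ∈ τ with X ∖ U ∈ τ):
  U = ∅, X ∖ U = {p63, p64, p65, p66, p67, p68} — both open, so U is clopen.
  U = {p64}, X ∖ U = {p63, p65, p66, p67, p68} — both open, so U is clopen.
  U = {p63, p65, p66, p67, p68}, X ∖ U = {p64} — both open, so U is clopen.
  U = {p63, p64, p65, p66, p67, p68}, X ∖ U = ∅ — both open, so U is clopen.
Nontrivial clopen(s) exist: e.g. {p63, p65, p66, p67, p68}. So (X, τ) is disconnected.
Compute connected components by grouping points that agree on all clopens:
  component: {p64}
  component: {p63, p65, p66, p67, p68}


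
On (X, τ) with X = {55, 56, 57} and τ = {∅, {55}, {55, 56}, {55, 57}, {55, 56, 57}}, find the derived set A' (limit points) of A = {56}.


A' = ∅

For each x ∈ X, list the open sets U ∈ τ with x ∈ U, then check whether U ∩ (A ∖ {x}) ≠ ∅ for every such U.
  x = 55: open {55} ∋ x has {55} ∩ (A ∖ {55}) = ∅, so x is NOT a limit point.
  x = 56: open {55, 56} ∋ x has {55, 56} ∩ (A ∖ {56}) = ∅, so x is NOT a limit point.
  x = 57: open {55, 57} ∋ x has {55, 57} ∩ (A ∖ {57}) = ∅, so x is NOT a limit point.
Collecting: A' = ∅.


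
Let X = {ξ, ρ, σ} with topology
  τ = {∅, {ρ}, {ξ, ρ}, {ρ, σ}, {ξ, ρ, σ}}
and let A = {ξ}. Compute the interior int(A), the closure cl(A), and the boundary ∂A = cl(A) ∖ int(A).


int(A) = ∅, cl(A) = {ξ}, ∂A = {ξ}.

Closed sets in (X, τ) are complements of opens:
  closed(X, τ) = {∅, {ξ}, {σ}, {ξ, σ}, {ξ, ρ, σ}}.
int(A) = ⋃ {U ∈ τ : U ⊆ A}. Opens contained in A: ∅.
Taking the union of these: int(A) = ∅.
cl(A) = ⋂ {C closed : A ⊆ C}. Closed sets containing A: {ξ}, {ξ, σ}, {ξ, ρ, σ}.
Intersecting these: cl(A) = {ξ}.
∂A = cl(A) ∖ int(A) = {ξ} ∖ ∅ = {ξ}.


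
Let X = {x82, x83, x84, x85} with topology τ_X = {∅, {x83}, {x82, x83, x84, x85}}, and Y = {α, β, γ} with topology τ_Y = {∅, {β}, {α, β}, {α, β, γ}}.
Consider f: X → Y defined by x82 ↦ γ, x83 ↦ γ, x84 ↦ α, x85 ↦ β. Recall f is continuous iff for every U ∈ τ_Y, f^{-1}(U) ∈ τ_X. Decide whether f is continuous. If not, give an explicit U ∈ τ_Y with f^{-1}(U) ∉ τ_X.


f is NOT continuous.

Compute f^{-1}(U) for each U ∈ τ_Y:
  U = ∅: f^{-1}(U) = ∅ ∈ τ_X ✓.
  U = {β}: f^{-1}(U) = {x85} ∉ τ_X ✗.
  U = {α, β}: f^{-1}(U) = {x84, x85} ∉ τ_X ✗.
  U = {α, β, γ}: f^{-1}(U) = {x82, x83, x84, x85} ∈ τ_X ✓.
Found U = {β} with f^{-1}(U) = {x85} not in τ_X. Therefore f is NOT continuous.


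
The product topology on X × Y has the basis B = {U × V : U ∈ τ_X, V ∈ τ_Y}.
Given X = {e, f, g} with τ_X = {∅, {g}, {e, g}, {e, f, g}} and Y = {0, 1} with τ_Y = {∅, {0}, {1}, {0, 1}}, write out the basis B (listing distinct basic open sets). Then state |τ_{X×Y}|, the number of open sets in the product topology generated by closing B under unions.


Basis B = {∅ × ∅, {g} × {0}, {g} × {1}, {e, g} × {0}, {e, g} × {1}, {g} × {0, 1}, {e, f, g} × {0}, {e, f, g} × {1}, {e, g} × {0, 1}, {e, f, g} × {0, 1}}; |τ_{X×Y}| = 16.

Enumerate products U × V with U ∈ τ_X, V ∈ τ_Y (deduplicated):
  ∅ × ∅ = {} (∅)
  {g} × {0} = {(g,0)}
  {g} × {1} = {(g,1)}
  {e, g} × {0} = {(e,0), (g,0)}
  {e, g} × {1} = {(e,1), (g,1)}
  {g} × {0, 1} = {(g,0), (g,1)}
  {e, f, g} × {0} = {(e,0), (f,0), (g,0)}
  {e, f, g} × {1} = {(e,1), (f,1), (g,1)}
  {e, g} × {0, 1} = {(e,0), (e,1), (g,0), (g,1)}
  {e, f, g} × {0, 1} = {(e,0), (e,1), (f,0), (f,1), (g,0), (g,1)}
These 10 distinct sets form the basis B.
Close under arbitrary unions to get τ_{X×Y}; counting gives |τ_{X×Y}| = 16.


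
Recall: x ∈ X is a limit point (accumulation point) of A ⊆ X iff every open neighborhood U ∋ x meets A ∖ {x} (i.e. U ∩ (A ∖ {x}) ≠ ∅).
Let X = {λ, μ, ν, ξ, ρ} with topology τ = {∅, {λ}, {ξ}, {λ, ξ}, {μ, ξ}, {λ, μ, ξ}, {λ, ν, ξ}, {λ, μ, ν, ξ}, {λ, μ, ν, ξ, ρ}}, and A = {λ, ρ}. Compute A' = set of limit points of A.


A' = {ν, ρ}

For each x ∈ X, list the open sets U ∈ τ with x ∈ U, then check whether U ∩ (A ∖ {x}) ≠ ∅ for every such U.
  x = λ: open {λ} ∋ x has {λ} ∩ (A ∖ {λ}) = ∅, so x is NOT a limit point.
  x = μ: open {μ, ξ} ∋ x has {μ, ξ} ∩ (A ∖ {μ}) = ∅, so x is NOT a limit point.
  x = ν: opens ∋ x are {λ, ν, ξ}, {λ, μ, ν, ξ}, {λ, μ, ν, ξ, ρ}; each meets A ∖ {ν}, so x IS a limit point.
  x = ξ: open {ξ} ∋ x has {ξ} ∩ (A ∖ {ξ}) = ∅, so x is NOT a limit point.
  x = ρ: opens ∋ x are {λ, μ, ν, ξ, ρ}; each meets A ∖ {ρ}, so x IS a limit point.
Collecting: A' = {ν, ρ}.


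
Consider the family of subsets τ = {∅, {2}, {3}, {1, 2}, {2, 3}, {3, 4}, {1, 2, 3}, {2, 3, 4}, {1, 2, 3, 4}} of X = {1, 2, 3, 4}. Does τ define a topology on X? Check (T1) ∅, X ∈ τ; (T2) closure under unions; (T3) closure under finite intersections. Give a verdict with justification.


τ IS a topology on X.

Axiom (T1): ∅ ∈ τ? Yes; X ∈ τ? Yes.
Axiom (T2/T3): check pairwise unions and intersections of members of τ.
All pairwise intersections and unions checked — each lies in τ. Therefore τ satisfies (T1), (T2), (T3): it IS a topology on X.


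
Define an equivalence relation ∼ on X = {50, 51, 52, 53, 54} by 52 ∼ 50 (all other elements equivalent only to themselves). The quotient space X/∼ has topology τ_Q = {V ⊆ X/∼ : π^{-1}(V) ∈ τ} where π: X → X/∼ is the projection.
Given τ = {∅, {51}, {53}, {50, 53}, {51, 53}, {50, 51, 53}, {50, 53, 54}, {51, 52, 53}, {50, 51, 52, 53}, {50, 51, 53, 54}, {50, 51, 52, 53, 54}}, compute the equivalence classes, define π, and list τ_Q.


X/∼ = {[50=52], [51], [53], [54]}; |τ_Q| = 6.

Equivalence classes: [50=52], [51], [53], [54].
Quotient map π: X → X/∼ sends 50 ↦ [50=52], 51 ↦ [51], 52 ↦ [50=52], 53 ↦ [53], 54 ↦ [54].
For each subset V ⊆ X/∼, compute π^{-1}(V) ⊆ X and check whether π^{-1}(V) ∈ τ. V is open in τ_Q iff π^{-1}(V) ∈ τ.
  V = {}: π^{-1}(V) = ∅ ∈ τ ✓.
  V = {[50=52]}: π^{-1}(V) = {50, 52} ∉ τ ✗.
  V = {[51]}: π^{-1}(V) = {51} ∈ τ ✓.
  V = {[50=52], [51]}: π^{-1}(V) = {50, 51, 52} ∉ τ ✗.
  V = {[53]}: π^{-1}(V) = {53} ∈ τ ✓.
  V = {[50=52], [53]}: π^{-1}(V) = {50, 52, 53} ∉ τ ✗.
  V = {[51], [53]}: π^{-1}(V) = {51, 53} ∈ τ ✓.
  V = {[50=52], [51], [53]}: π^{-1}(V) = {50, 51, 52, 53} ∈ τ ✓.
  V = {[54]}: π^{-1}(V) = {54} ∉ τ ✗.
  V = {[50=52], [54]}: π^{-1}(V) = {50, 52, 54} ∉ τ ✗.
  V = {[51], [54]}: π^{-1}(V) = {51, 54} ∉ τ ✗.
  V = {[50=52], [51], [54]}: π^{-1}(V) = {50, 51, 52, 54} ∉ τ ✗.
  V = {[53], [54]}: π^{-1}(V) = {53, 54} ∉ τ ✗.
  V = {[50=52], [53], [54]}: π^{-1}(V) = {50, 52, 53, 54} ∉ τ ✗.
  V = {[51], [53], [54]}: π^{-1}(V) = {51, 53, 54} ∉ τ ✗.
  V = {[50=52], [51], [53], [54]}: π^{-1}(V) = {50, 51, 52, 53, 54} ∈ τ ✓.
Open sets in the quotient: τ_Q = {{}, {[51]}, {[53]}, {[51], [53]}, {[50=52], [51], [53]}, {[50=52], [51], [53], [54]}} (6 elements).


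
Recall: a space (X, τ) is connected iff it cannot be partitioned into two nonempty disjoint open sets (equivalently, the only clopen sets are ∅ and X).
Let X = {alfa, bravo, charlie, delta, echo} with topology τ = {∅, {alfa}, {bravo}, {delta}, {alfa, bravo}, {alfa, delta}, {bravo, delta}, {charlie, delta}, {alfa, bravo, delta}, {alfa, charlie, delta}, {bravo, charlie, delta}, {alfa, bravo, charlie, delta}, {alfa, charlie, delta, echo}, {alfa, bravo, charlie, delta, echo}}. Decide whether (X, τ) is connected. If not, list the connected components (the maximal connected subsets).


(X, τ) is disconnected; components = [{bravo}, {alfa, charlie, delta, echo}].

Find clopen sets (U ∈ τ with X ∖ U ∈ τ):
  U = ∅, X ∖ U = {alfa, bravo, charlie, delta, echo} — both open, so U is clopen.
  U = {bravo}, X ∖ U = {alfa, charlie, delta, echo} — both open, so U is clopen.
  U = {alfa, charlie, delta, echo}, X ∖ U = {bravo} — both open, so U is clopen.
  U = {alfa, bravo, charlie, delta, echo}, X ∖ U = ∅ — both open, so U is clopen.
Nontrivial clopen(s) exist: e.g. {alfa, charlie, delta, echo}. So (X, τ) is disconnected.
Compute connected components by grouping points that agree on all clopens:
  component: {bravo}
  component: {alfa, charlie, delta, echo}


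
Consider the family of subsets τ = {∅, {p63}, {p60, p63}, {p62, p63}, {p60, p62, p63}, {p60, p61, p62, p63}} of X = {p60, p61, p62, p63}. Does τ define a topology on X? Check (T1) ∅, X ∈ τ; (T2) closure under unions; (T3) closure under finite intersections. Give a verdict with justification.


τ IS a topology on X.

Axiom (T1): ∅ ∈ τ? Yes; X ∈ τ? Yes.
Axiom (T2/T3): check pairwise unions and intersections of members of τ.
All pairwise intersections and unions checked — each lies in τ. Therefore τ satisfies (T1), (T2), (T3): it IS a topology on X.


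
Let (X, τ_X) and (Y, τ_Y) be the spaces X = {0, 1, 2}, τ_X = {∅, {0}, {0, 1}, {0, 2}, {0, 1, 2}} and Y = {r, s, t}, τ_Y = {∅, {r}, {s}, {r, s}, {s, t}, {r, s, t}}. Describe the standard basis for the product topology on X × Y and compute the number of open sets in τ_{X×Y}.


Basis B = {∅ × ∅, {0} × {r}, {0} × {s}, {0} × {r, s}, {0, 1} × {r}, {0, 2} × {r}, {0} × {s, t}, {0, 1} × {s}, {0, 2} × {s}, {0} × {r, s, t}, {0, 1, 2} × {r}, {0, 1, 2} × {s}, {0, 1} × {r, s}, {0, 2} × {r, s}, {0, 1} × {s, t}, {0, 2} × {s, t}, {0, 1} × {r, s, t}, {0, 2} × {r, s, t}, {0, 1, 2} × {r, s}, {0, 1, 2} × {s, t}, {0, 1, 2} × {r, s, t}}; |τ_{X×Y}| = 70.

Enumerate products U × V with U ∈ τ_X, V ∈ τ_Y (deduplicated):
  ∅ × ∅ = {} (∅)
  {0} × {r} = {(0,r)}
  {0} × {s} = {(0,s)}
  {0} × {r, s} = {(0,r), (0,s)}
  {0, 1} × {r} = {(0,r), (1,r)}
  {0, 2} × {r} = {(0,r), (2,r)}
  {0} × {s, t} = {(0,s), (0,t)}
  {0, 1} × {s} = {(0,s), (1,s)}
  {0, 2} × {s} = {(0,s), (2,s)}
  {0} × {r, s, t} = {(0,r), (0,s), (0,t)}
  {0, 1, 2} × {r} = {(0,r), (1,r), (2,r)}
  {0, 1, 2} × {s} = {(0,s), (1,s), (2,s)}
  {0, 1} × {r, s} = {(0,r), (0,s), (1,r), (1,s)}
  {0, 2} × {r, s} = {(0,r), (0,s), (2,r), (2,s)}
  {0, 1} × {s, t} = {(0,s), (0,t), (1,s), (1,t)}
  {0, 2} × {s, t} = {(0,s), (0,t), (2,s), (2,t)}
  {0, 1} × {r, s, t} = {(0,r), (0,s), (0,t), (1,r), (1,s), (1,t)}
  {0, 2} × {r, s, t} = {(0,r), (0,s), (0,t), (2,r), (2,s), (2,t)}
  {0, 1, 2} × {r, s} = {(0,r), (0,s), (1,r), (1,s), (2,r), (2,s)}
  {0, 1, 2} × {s, t} = {(0,s), (0,t), (1,s), (1,t), (2,s), (2,t)}
  {0, 1, 2} × {r, s, t} = {(0,r), (0,s), (0,t), (1,r), (1,s), (1,t), (2,r), (2,s), (2,t)}
These 21 distinct sets form the basis B.
Close under arbitrary unions to get τ_{X×Y}; counting gives |τ_{X×Y}| = 70.


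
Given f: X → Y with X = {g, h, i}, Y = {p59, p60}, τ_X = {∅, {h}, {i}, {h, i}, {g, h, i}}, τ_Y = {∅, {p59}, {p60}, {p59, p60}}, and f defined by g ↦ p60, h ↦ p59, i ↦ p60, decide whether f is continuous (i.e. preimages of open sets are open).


f is NOT continuous.

Compute f^{-1}(U) for each U ∈ τ_Y:
  U = ∅: f^{-1}(U) = ∅ ∈ τ_X ✓.
  U = {p59}: f^{-1}(U) = {h} ∈ τ_X ✓.
  U = {p60}: f^{-1}(U) = {g, i} ∉ τ_X ✗.
  U = {p59, p60}: f^{-1}(U) = {g, h, i} ∈ τ_X ✓.
Found U = {p60} with f^{-1}(U) = {g, i} not in τ_X. Therefore f is NOT continuous.


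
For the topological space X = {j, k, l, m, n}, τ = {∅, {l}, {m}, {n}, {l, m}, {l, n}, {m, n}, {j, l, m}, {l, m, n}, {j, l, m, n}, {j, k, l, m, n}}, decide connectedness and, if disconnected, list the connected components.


(X, τ) is connected.

Find clopen sets (U ∈ τ with X ∖ U ∈ τ):
  U = ∅, X ∖ U = {j, k, l, m, n} — both open, so U is clopen.
  U = {j, k, l, m, n}, X ∖ U = ∅ — both open, so U is clopen.
Only trivial clopens (∅ and X) exist, so (X, τ) is connected.
Compute connected components by grouping points that agree on all clopens:
  component: {j, k, l, m, n}


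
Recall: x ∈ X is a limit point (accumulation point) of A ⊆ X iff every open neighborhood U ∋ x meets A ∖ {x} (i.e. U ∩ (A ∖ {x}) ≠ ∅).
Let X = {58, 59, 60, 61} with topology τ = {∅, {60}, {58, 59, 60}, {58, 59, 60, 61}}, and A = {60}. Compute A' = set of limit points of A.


A' = {58, 59, 61}

For each x ∈ X, list the open sets U ∈ τ with x ∈ U, then check whether U ∩ (A ∖ {x}) ≠ ∅ for every such U.
  x = 58: opens ∋ x are {58, 59, 60}, {58, 59, 60, 61}; each meets A ∖ {58}, so x IS a limit point.
  x = 59: opens ∋ x are {58, 59, 60}, {58, 59, 60, 61}; each meets A ∖ {59}, so x IS a limit point.
  x = 60: open {60} ∋ x has {60} ∩ (A ∖ {60}) = ∅, so x is NOT a limit point.
  x = 61: opens ∋ x are {58, 59, 60, 61}; each meets A ∖ {61}, so x IS a limit point.
Collecting: A' = {58, 59, 61}.


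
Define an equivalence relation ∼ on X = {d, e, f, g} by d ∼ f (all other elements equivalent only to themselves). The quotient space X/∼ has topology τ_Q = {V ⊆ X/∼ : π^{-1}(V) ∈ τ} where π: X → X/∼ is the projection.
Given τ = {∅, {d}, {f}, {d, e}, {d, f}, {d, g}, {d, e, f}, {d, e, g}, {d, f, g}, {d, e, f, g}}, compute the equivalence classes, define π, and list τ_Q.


X/∼ = {[d=f], [e], [g]}; |τ_Q| = 5.

Equivalence classes: [d=f], [e], [g].
Quotient map π: X → X/∼ sends d ↦ [d=f], e ↦ [e], f ↦ [d=f], g ↦ [g].
For each subset V ⊆ X/∼, compute π^{-1}(V) ⊆ X and check whether π^{-1}(V) ∈ τ. V is open in τ_Q iff π^{-1}(V) ∈ τ.
  V = {}: π^{-1}(V) = ∅ ∈ τ ✓.
  V = {[d=f]}: π^{-1}(V) = {d, f} ∈ τ ✓.
  V = {[e]}: π^{-1}(V) = {e} ∉ τ ✗.
  V = {[d=f], [e]}: π^{-1}(V) = {d, e, f} ∈ τ ✓.
  V = {[g]}: π^{-1}(V) = {g} ∉ τ ✗.
  V = {[d=f], [g]}: π^{-1}(V) = {d, f, g} ∈ τ ✓.
  V = {[e], [g]}: π^{-1}(V) = {e, g} ∉ τ ✗.
  V = {[d=f], [e], [g]}: π^{-1}(V) = {d, e, f, g} ∈ τ ✓.
Open sets in the quotient: τ_Q = {{}, {[d=f]}, {[d=f], [e]}, {[d=f], [g]}, {[d=f], [e], [g]}} (5 elements).
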